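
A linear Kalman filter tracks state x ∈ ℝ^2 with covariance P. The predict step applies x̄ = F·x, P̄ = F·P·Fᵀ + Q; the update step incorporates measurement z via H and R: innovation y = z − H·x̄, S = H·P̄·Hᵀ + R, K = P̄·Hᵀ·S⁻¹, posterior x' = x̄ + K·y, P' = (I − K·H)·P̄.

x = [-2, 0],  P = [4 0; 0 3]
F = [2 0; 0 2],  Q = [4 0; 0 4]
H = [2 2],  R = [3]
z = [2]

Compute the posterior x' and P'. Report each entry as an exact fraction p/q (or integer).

x̄ = F·x = [-4, 0]
P̄ = F·P·Fᵀ + Q = [20 0; 0 16]
y = z − H·x̄ = [10]
S = H·P̄·Hᵀ + R = [147]
K = P̄·Hᵀ·S⁻¹ = [40/147; 32/147]
x' = x̄ + K·y = [-188/147, 320/147]
P' = (I − K·H)·P̄ = [1340/147 -1280/147; -1280/147 1328/147]

x' = [-188/147, 320/147]
P' = [1340/147 -1280/147; -1280/147 1328/147]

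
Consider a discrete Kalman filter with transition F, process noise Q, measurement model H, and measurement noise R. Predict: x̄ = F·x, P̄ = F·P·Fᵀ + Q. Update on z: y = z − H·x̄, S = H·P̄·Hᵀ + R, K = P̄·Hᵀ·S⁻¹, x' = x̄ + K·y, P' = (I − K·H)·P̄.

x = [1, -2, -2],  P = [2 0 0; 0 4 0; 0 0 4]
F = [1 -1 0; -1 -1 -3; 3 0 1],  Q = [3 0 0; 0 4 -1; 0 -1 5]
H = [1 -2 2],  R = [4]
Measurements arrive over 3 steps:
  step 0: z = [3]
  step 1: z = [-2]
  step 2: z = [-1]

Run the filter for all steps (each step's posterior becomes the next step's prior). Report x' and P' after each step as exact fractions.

step 0: x' = [1623/473, 1775/473, 1649/473], P' = [3968/473 3122/473 1172/473; 3122/473 5374/473 3557/473; 1172/473 3557/473 3167/473]
step 1: x' = [525104/835469, 306555/835469, -730426/835469], P' = [7658664/835469 9058000/835469 5204070/835469; 9058000/835469 16370518/835469 11375136/835469; 5204070/835469 11375136/835469 9152595/835469]
step 2: x' = [56289791/214502687, 350975617/214502687, 215583842/214502687], P' = [18442593016/2359529557 1823126026/214502687 10699552452/2359529557; 1823126026/214502687 3335128927/214502687 2294263294/214502687; 10699552452/2359529557 2294263294/214502687 20887747532/2359529557]

step 0: x̄ = F·x = [3, 7, 1]
step 0: P̄ = F·P·Fᵀ + Q = [9 2 6; 2 46 -19; 6 -19 27]
step 0: y = z − H·x̄ = [12]
step 0: S = H·P̄·Hᵀ + R = [473]
step 0: K = P̄·Hᵀ·S⁻¹ = [17/473; -128/473; 98/473]
step 0: x' = x̄ + K·y = [1623/473, 1775/473, 1649/473]
step 0: P' = (I − K·H)·P̄ = [3968/473 3122/473 1172/473; 3122/473 5374/473 3557/473; 1172/473 3557/473 3167/473]
step 1: x̄ = F·x = [-152/473, -8345/473, 6518/473]
step 1: P̄ = F·P·Fᵀ + Q = [4517/473 8561/473 153/473; 8561/473 74355/473 -46521/473; 153/473 -46521/473 48276/473]
step 1: y = z − H·x̄ = [-30520/473]
step 1: S = H·P̄·Hᵀ + R = [835469/473]
step 1: K = P̄·Hᵀ·S⁻¹ = [-12299/835469; -233191/835469; 189747/835469]
step 1: x' = x̄ + K·y = [525104/835469, 306555/835469, -730426/835469]
step 1: P' = (I − K·H)·P̄ = [7658664/835469 9058000/835469 5204070/835469; 9058000/835469 16370518/835469 11375136/835469; 5204070/835469 11375136/835469 9152595/835469]
step 2: x̄ = F·x = [218549/835469, 1359619/835469, 844886/835469]
step 2: P̄ = F·P·Fᵀ + Q = [8419589/835469 27225052/835469 -10369074/835469; 27225052/835469 227335649/835469 -141859082/835469; -10369074/835469 -141859082/835469 113482336/835469]
step 2: y = z − H·x̄ = [-24552/835469]
step 2: S = H·P̄·Hᵀ + R = [2359529557/835469]
step 2: K = P̄·Hᵀ·S⁻¹ = [-66768663/2359529557; -64651310/214502687; 500313762/2359529557]
step 2: x' = x̄ + K·y = [56289791/214502687, 350975617/214502687, 215583842/214502687]
step 2: P' = (I − K·H)·P̄ = [18442593016/2359529557 1823126026/214502687 10699552452/2359529557; 1823126026/214502687 3335128927/214502687 2294263294/214502687; 10699552452/2359529557 2294263294/214502687 20887747532/2359529557]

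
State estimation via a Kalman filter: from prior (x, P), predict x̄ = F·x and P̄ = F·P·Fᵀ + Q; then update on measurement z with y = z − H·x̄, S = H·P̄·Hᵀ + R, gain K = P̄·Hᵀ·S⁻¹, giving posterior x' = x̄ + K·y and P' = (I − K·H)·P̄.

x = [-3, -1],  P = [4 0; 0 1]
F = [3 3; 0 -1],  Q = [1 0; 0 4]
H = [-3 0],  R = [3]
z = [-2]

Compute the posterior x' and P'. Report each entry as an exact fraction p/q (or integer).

x̄ = F·x = [-12, 1]
P̄ = F·P·Fᵀ + Q = [46 -3; -3 5]
y = z − H·x̄ = [-38]
S = H·P̄·Hᵀ + R = [417]
K = P̄·Hᵀ·S⁻¹ = [-46/139; 3/139]
x' = x̄ + K·y = [80/139, 25/139]
P' = (I − K·H)·P̄ = [46/139 -3/139; -3/139 668/139]

x' = [80/139, 25/139]
P' = [46/139 -3/139; -3/139 668/139]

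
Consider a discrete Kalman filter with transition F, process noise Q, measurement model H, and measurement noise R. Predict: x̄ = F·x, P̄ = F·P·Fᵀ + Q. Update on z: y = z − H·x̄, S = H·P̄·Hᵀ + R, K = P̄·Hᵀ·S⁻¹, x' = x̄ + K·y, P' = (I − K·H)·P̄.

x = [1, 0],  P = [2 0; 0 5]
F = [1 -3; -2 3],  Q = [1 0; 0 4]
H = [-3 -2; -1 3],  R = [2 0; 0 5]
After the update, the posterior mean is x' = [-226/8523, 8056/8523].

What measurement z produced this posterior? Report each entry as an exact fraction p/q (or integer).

z = [-2, 3]

x̄ = F·x = [1, -2]
P̄ = F·P·Fᵀ + Q = [48 -49; -49 57]
S = H·P̄·Hᵀ + R = [74 145; 145 860]
K = P̄·Hᵀ·S⁻¹ = [-2257/8523 -1552/8523; -704/8523 2299/8523]
x' − x̄ = [-8749/8523, 25102/8523] = K·y
y = (KᵀK)⁻¹·Kᵀ·(x' − x̄) = [-3, 10]
z = y + H·x̄ = [-3, 10] + [1, -7] = [-2, 3]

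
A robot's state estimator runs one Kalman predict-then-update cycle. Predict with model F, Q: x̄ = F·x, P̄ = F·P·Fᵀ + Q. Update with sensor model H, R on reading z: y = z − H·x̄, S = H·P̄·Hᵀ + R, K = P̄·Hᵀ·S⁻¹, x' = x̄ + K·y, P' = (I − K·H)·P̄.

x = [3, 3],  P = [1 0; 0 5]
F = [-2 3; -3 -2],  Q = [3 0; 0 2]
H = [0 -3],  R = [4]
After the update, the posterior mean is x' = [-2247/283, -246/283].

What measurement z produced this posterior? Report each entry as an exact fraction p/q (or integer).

z = [2]

x̄ = F·x = [3, -15]
P̄ = F·P·Fᵀ + Q = [52 -24; -24 31]
S = H·P̄·Hᵀ + R = [283]
K = P̄·Hᵀ·S⁻¹ = [72/283; -93/283]
x' − x̄ = [-3096/283, 3999/283] = K·y
y = (KᵀK)⁻¹·Kᵀ·(x' − x̄) = [-43]
z = y + H·x̄ = [-43] + [45] = [2]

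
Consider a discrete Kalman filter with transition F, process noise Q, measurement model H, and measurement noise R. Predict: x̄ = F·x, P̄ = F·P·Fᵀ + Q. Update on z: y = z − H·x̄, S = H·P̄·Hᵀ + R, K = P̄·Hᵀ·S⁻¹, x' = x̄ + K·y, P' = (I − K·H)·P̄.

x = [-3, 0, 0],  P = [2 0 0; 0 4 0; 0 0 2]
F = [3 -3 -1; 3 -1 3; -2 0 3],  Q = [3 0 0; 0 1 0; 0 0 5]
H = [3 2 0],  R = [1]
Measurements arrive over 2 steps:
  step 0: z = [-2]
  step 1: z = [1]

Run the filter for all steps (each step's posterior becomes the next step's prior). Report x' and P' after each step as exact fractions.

step 0: x' = [273/328, -1117/492, 683/164], P' = [2477/328 -1839/164 -1377/164; -1839/164 4157/246 1031/82; -1377/164 1031/82 2395/82]
step 1: x' = [-54068622/6055199, 84154617/6055199, 111466683/6055199], P' = [432130223/6055199 -647324973/6055199 -798301776/6055199; -647324973/6055199 971195471/6055199 1196983908/6055199; -798301776/6055199 1196983908/6055199 1521770312/6055199]

step 0: x̄ = F·x = [-9, -9, 6]
step 0: P̄ = F·P·Fᵀ + Q = [59 24 -18; 24 41 6; -18 6 31]
step 0: y = z − H·x̄ = [43]
step 0: S = H·P̄·Hᵀ + R = [984]
step 0: K = P̄·Hᵀ·S⁻¹ = [75/328; 77/492; -7/164]
step 0: x' = x̄ + K·y = [273/328, -1117/492, 683/164]
step 0: P' = (I − K·H)·P̄ = [2477/328 -1839/164 -1377/164; -1839/164 4157/246 1031/82; -1377/164 1031/82 2395/82]
step 1: x̄ = F·x = [1687/328, 16985/984, 444/41]
step 1: P̄ = F·P·Fᵀ + Q = [190213/328 4801/328 -16635/41; 4801/328 186407/984 5421/41; -16635/41 5421/41 16352/41]
step 1: y = z − H·x̄ = [-48169/984]
step 1: S = H·P̄·Hᵀ + R = [6055199/984]
step 1: K = P̄·Hᵀ·S⁻¹ = [1740723/6055199; 416023/6055199; -937512/6055199]
step 1: x' = x̄ + K·y = [-54068622/6055199, 84154617/6055199, 111466683/6055199]
step 1: P' = (I − K·H)·P̄ = [432130223/6055199 -647324973/6055199 -798301776/6055199; -647324973/6055199 971195471/6055199 1196983908/6055199; -798301776/6055199 1196983908/6055199 1521770312/6055199]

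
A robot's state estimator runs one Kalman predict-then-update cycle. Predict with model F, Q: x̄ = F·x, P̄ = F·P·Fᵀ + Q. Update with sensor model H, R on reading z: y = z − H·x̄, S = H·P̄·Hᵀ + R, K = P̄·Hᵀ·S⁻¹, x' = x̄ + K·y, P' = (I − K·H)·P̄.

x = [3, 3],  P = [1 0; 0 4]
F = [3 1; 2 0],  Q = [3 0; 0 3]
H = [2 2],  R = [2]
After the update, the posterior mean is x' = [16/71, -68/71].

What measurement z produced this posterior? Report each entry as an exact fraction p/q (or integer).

x̄ = F·x = [12, 6]
P̄ = F·P·Fᵀ + Q = [16 6; 6 7]
S = H·P̄·Hᵀ + R = [142]
K = P̄·Hᵀ·S⁻¹ = [22/71; 13/71]
x' − x̄ = [-836/71, -494/71] = K·y
y = (KᵀK)⁻¹·Kᵀ·(x' − x̄) = [-38]
z = y + H·x̄ = [-38] + [36] = [-2]

z = [-2]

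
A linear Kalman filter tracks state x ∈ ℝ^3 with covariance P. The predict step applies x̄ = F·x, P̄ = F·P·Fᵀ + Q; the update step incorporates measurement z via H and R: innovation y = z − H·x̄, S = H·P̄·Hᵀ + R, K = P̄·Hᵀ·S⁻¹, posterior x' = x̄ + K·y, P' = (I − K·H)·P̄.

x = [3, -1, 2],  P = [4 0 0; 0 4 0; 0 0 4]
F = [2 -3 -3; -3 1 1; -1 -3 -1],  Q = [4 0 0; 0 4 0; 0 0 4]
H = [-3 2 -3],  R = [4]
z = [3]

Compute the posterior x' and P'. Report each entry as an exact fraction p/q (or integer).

x̄ = F·x = [3, -8, -2]
P̄ = F·P·Fᵀ + Q = [92 -48 40; -48 48 -4; 40 -4 48]
y = z − H·x̄ = [22]
S = H·P̄·Hᵀ + R = [2800]
K = P̄·Hᵀ·S⁻¹ = [-123/700; 9/100; -17/175]
x' = x̄ + K·y = [-303/350, -301/50, -724/175]
P' = (I − K·H)·P̄ = [971/175 -93/25 -1364/175; -93/25 633/25 512/25; -1364/175 512/25 3776/175]

x' = [-303/350, -301/50, -724/175]
P' = [971/175 -93/25 -1364/175; -93/25 633/25 512/25; -1364/175 512/25 3776/175]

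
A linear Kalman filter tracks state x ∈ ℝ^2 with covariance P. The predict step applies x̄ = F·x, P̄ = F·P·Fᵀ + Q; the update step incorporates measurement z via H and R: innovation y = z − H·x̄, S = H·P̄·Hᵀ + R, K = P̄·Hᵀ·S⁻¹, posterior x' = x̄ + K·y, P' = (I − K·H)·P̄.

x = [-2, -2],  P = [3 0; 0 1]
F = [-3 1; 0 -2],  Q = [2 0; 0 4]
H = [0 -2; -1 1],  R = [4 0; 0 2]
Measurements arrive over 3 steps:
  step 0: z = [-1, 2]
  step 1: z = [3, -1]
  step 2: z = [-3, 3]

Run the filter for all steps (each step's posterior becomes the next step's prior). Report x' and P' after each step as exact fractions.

step 0: x' = [-41/74, 161/148], P' = [96/37 29/37; 29/37 63/74]
step 1: x' = [-170/937, -7016/4685], P' = [7306/2811 2312/2811; 2312/2811 12212/14055]
step 2: x' = [-1782756/1325075, 2215536/1325075], P' = [3445196/1325075 1093424/1325075; 1093424/1325075 1153556/1325075]

step 0: x̄ = F·x = [4, 4]
step 0: P̄ = F·P·Fᵀ + Q = [30 -2; -2 8]
step 0: y = z − H·x̄ = [7, 2]
step 0: S = H·P̄·Hᵀ + R = [36 -20; -20 44]
step 0: K = P̄·Hᵀ·S⁻¹ = [-29/74 -67/74; -63/148 5/148]
step 0: x' = x̄ + K·y = [-41/74, 161/148]
step 0: P' = (I − K·H)·P̄ = [96/37 29/37; 29/37 63/74]
step 1: x̄ = F·x = [11/4, -161/74]
step 1: P̄ = F·P·Fᵀ + Q = [43/2 3; 3 274/37]
step 1: y = z − H·x̄ = [-50/37, 581/148]
step 1: S = H·P̄·Hᵀ + R = [1244/37 -326/37; -326/37 1843/74]
step 1: K = P̄·Hᵀ·S⁻¹ = [-1156/2811 -2497/2811; -6106/14055 326/14055]
step 1: x' = x̄ + K·y = [-170/937, -7016/4685]
step 1: P' = (I − K·H)·P̄ = [7306/2811 2312/2811; 2312/2811 12212/14055]
step 2: x̄ = F·x = [-4466/4685, 14032/4685]
step 2: P̄ = F·P·Fᵀ + Q = [299732/14055 44936/14055; 44936/14055 105068/14055]
step 2: y = z − H·x̄ = [14009/4685, -4443/4685]
step 2: S = H·P̄·Hᵀ + R = [476492/14055 -40088/4685; -40088/4685 114346/4685]
step 2: K = P̄·Hᵀ·S⁻¹ = [-546712/1325075 -1175886/1325075; -576778/1325075 30066/1325075]
step 2: x' = x̄ + K·y = [-1782756/1325075, 2215536/1325075]
step 2: P' = (I − K·H)·P̄ = [3445196/1325075 1093424/1325075; 1093424/1325075 1153556/1325075]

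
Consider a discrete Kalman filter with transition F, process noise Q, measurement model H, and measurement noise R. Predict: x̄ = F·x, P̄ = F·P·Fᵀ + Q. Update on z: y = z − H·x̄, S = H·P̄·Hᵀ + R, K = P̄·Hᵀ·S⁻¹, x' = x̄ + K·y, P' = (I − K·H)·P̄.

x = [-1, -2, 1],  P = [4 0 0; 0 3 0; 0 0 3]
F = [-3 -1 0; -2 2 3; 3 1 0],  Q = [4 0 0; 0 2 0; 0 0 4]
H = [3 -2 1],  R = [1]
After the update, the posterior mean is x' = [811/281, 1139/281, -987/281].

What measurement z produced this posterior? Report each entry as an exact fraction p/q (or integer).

z = [-3]

x̄ = F·x = [5, 1, -5]
P̄ = F·P·Fᵀ + Q = [43 18 -39; 18 57 -18; -39 -18 43]
S = H·P̄·Hᵀ + R = [281]
K = P̄·Hᵀ·S⁻¹ = [54/281; -78/281; -38/281]
x' − x̄ = [-594/281, 858/281, 418/281] = K·y
y = (KᵀK)⁻¹·Kᵀ·(x' − x̄) = [-11]
z = y + H·x̄ = [-11] + [8] = [-3]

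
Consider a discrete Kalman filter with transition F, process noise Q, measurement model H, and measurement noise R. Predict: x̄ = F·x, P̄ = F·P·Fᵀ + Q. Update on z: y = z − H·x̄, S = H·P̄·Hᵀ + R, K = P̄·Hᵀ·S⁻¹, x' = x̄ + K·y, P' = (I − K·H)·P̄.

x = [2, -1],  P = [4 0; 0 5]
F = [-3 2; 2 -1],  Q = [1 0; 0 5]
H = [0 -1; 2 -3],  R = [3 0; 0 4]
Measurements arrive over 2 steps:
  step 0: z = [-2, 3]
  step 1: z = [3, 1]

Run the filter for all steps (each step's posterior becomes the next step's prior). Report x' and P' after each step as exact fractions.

step 0: x' = [50/31, 517/2015], P' = [83/31 42/31; 42/31 2112/2015]
step 1: x' = [-3328356/2261029, -3081471/2261029], P' = [4841654/2261029 2418516/2261029; 2418516/2261029 2026380/2261029]

step 0: x̄ = F·x = [-8, 5]
step 0: P̄ = F·P·Fᵀ + Q = [57 -34; -34 26]
step 0: y = z − H·x̄ = [3, 34]
step 0: S = H·P̄·Hᵀ + R = [29 146; 146 874]
step 0: K = P̄·Hᵀ·S⁻¹ = [-14/31 10/31; -704/2015 -219/2015]
step 0: x' = x̄ + K·y = [50/31, 517/2015]
step 0: P' = (I − K·H)·P̄ = [83/31 42/31; 42/31 2112/2015]
step 1: x̄ = F·x = [-8716/2015, 193/65]
step 1: P̄ = F·P·Fᵀ + Q = [26258/2015 -564/65; -564/65 737/65]
step 1: y = z − H·x̄ = [388/65, 37396/2015]
step 1: S = H·P̄·Hᵀ + R = [932/65 3339/65; 3339/65 528523/2015]
step 1: K = P̄·Hᵀ·S⁻¹ = [-806172/2261029 606940/2261029; -675460/2261029 -310527/2261029]
step 1: x' = x̄ + K·y = [-3328356/2261029, -3081471/2261029]
step 1: P' = (I − K·H)·P̄ = [4841654/2261029 2418516/2261029; 2418516/2261029 2026380/2261029]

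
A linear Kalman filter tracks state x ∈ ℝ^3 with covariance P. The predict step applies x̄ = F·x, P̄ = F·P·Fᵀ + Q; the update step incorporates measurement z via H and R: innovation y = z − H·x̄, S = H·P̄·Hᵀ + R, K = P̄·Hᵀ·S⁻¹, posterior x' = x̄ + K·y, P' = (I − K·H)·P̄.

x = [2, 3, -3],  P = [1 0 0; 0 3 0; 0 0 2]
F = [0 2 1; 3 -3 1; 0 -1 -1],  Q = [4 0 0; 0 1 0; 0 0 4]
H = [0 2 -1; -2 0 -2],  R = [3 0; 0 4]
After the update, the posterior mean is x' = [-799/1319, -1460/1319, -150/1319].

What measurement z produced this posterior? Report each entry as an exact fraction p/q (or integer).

x̄ = F·x = [3, -6, 0]
P̄ = F·P·Fᵀ + Q = [18 -16 -8; -16 39 7; -8 7 9]
S = H·P̄·Hᵀ + R = [140 38; 38 48]
K = P̄·Hᵀ·S⁻¹ = [-98/1319 -472/1319; 681/1319 -89/2638; 79/1319 -235/2638]
x' − x̄ = [-4756/1319, 6454/1319, -150/1319] = K·y
y = (KᵀK)⁻¹·Kᵀ·(x' − x̄) = [10, 8]
z = y + H·x̄ = [10, 8] + [-12, -6] = [-2, 2]

z = [-2, 2]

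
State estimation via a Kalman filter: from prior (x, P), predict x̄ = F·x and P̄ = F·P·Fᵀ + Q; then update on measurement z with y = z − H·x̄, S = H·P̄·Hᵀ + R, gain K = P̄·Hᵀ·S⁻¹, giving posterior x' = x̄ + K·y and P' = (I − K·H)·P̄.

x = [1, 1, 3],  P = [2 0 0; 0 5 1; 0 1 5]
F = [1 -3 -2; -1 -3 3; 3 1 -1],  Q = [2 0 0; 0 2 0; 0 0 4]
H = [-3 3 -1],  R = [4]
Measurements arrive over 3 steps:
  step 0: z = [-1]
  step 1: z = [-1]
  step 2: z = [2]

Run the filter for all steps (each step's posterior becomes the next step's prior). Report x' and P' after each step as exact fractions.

step 0: x' = [-3287/1459, -1597/1459, 6373/1459], P' = [71954/1459 63610/1459 -24172/1459; 63610/1459 58900/1459 -15042/1459; -24172/1459 -15042/1459 27894/1459]
step 1: x' = [-30174430/3613349, -21206868/3613349, 30426297/3613349], P' = [1857523264/10840047 1298340344/10840047 -1677852152/10840047; 1298340344/10840047 916604428/10840047 -1156726888/10840047; -1677852152/10840047 -1156726888/10840047 1573077064/10840047]
step 2: x' = [-60315434841/68635467853, 8098147990/68635467853, 67390534693/68635467853], P' = [9643177826801/274541871412 6855851272963/274541871412 -2081881892929/68635467853; 6855851272963/274541871412 5103374309641/274541871412 -1379991348859/68635467853; -2081881892929/68635467853 -1379991348859/68635467853 2157462717124/68635467853]

step 0: x̄ = F·x = [-8, 5, 1]
step 0: P̄ = F·P·Fᵀ + Q = [81 10 2; 10 76 -30; 2 -30 30]
step 0: y = z − H·x̄ = [-39]
step 0: S = H·P̄·Hᵀ + R = [1459]
step 0: K = P̄·Hᵀ·S⁻¹ = [-215/1459; 228/1459; -126/1459]
step 0: x' = x̄ + K·y = [-3287/1459, -1597/1459, 6373/1459]
step 0: P' = (I − K·H)·P̄ = [71954/1459 63610/1459 -24172/1459; 63610/1459 58900/1459 -15042/1459; -24172/1459 -15042/1459 27894/1459]
step 1: x̄ = F·x = [-11242/1459, 27197/1459, -17831/1459]
step 1: P̄ = F·P·Fᵀ + Q = [251072/1459 215048/1459 -259768/1459; 215048/1459 1653466/1459 -1444316/1459; -259768/1459 -1444316/1459 1296992/1459]
step 1: y = z − H·x̄ = [-134607/1459]
step 1: S = H·P̄·Hᵀ + R = [21680094/1459]
step 1: K = P̄·Hᵀ·S⁻¹ = [75848/10840047; 2879785/10840047; -2425318/10840047]
step 1: x' = x̄ + K·y = [-30174430/3613349, -21206868/3613349, 30426297/3613349]
step 1: P' = (I − K·H)·P̄ = [1857523264/10840047 1298340344/10840047 -1677852152/10840047; 1298340344/10840047 916604428/10840047 -1156726888/10840047; -1677852152/10840047 -1156726888/10840047 1573077064/10840047]
step 2: x̄ = F·x = [-27406420/3613349, 185073925/3613349, -142156455/3613349]
step 2: P̄ = F·P·Fᵀ + Q = [1461595354/10840047 -7965625892/10840047 6170426060/10840047; -7965625892/10840047 62964575746/10840047 -49743900556/10840047; 6170426060/10840047 -49743900556/10840047 39421359808/10840047]
step 2: y = z − H·x̄ = [-772370792/3613349]
step 2: S = H·P̄·Hᵀ + R = [1098167485648/10840047]
step 2: K = P̄·Hᵀ·S⁻¹ = [-17226044899/549083742824; 131267252735/549083742824; -25895542457/137270935706]
step 2: x' = x̄ + K·y = [-60315434841/68635467853, 8098147990/68635467853, 67390534693/68635467853]
step 2: P' = (I − K·H)·P̄ = [9643177826801/274541871412 6855851272963/274541871412 -2081881892929/68635467853; 6855851272963/274541871412 5103374309641/274541871412 -1379991348859/68635467853; -2081881892929/68635467853 -1379991348859/68635467853 2157462717124/68635467853]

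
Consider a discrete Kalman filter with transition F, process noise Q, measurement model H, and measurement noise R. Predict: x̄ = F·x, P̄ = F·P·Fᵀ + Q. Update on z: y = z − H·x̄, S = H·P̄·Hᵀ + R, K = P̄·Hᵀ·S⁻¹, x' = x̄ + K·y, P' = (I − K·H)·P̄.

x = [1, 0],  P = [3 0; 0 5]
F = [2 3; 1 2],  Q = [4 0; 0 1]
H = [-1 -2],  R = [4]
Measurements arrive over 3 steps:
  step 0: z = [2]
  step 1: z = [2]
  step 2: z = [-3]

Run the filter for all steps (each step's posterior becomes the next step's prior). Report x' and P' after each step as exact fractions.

step 0: x' = [-188/305, -199/305], P' = [916/305 -192/305; -192/305 264/305]
step 1: x' = [-196/205, -1377/2050], P' = [616/205 -126/205; -126/205 824/1025]
step 2: x' = [200149/166690, 45444/83345], P' = [250324/83345 -51002/83345; -51002/83345 66641/83345]

step 0: x̄ = F·x = [2, 1]
step 0: P̄ = F·P·Fᵀ + Q = [61 36; 36 24]
step 0: y = z − H·x̄ = [6]
step 0: S = H·P̄·Hᵀ + R = [305]
step 0: K = P̄·Hᵀ·S⁻¹ = [-133/305; -84/305]
step 0: x' = x̄ + K·y = [-188/305, -199/305]
step 0: P' = (I − K·H)·P̄ = [916/305 -192/305; -192/305 264/305]
step 1: x̄ = F·x = [-973/305, -586/305]
step 1: P̄ = F·P·Fᵀ + Q = [4956/305 2072/305; 2072/305 1509/305]
step 1: y = z − H·x̄ = [-307/61]
step 1: S = H·P̄·Hᵀ + R = [4100/61]
step 1: K = P̄·Hᵀ·S⁻¹ = [-91/205; -509/2050]
step 1: x' = x̄ + K·y = [-196/205, -1377/2050]
step 1: P' = (I − K·H)·P̄ = [616/205 -126/205; -126/205 824/1025]
step 2: x̄ = F·x = [-8051/2050, -2357/1025]
step 2: P̄ = F·P·Fᵀ + Q = [16276/1025 6694/1025; 6694/1025 4881/1025]
step 2: y = z − H·x̄ = [-23629/2050]
step 2: S = H·P̄·Hᵀ + R = [66676/1025]
step 2: K = P̄·Hᵀ·S⁻¹ = [-7416/16669; -4114/16669]
step 2: x' = x̄ + K·y = [200149/166690, 45444/83345]
step 2: P' = (I − K·H)·P̄ = [250324/83345 -51002/83345; -51002/83345 66641/83345]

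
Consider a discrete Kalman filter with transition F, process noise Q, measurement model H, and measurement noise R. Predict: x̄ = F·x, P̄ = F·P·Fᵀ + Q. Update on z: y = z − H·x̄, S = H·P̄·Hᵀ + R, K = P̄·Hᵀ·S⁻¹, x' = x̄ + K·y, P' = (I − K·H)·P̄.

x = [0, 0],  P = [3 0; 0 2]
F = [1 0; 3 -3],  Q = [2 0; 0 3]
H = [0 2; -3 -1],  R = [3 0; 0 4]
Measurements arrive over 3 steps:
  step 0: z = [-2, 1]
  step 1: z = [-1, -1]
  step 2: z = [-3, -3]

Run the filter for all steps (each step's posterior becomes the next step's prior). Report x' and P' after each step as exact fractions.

step 0: x̄ = F·x = [0, 0]
step 0: P̄ = F·P·Fᵀ + Q = [5 9; 9 48]
step 0: y = z − H·x̄ = [-2, 1]
step 0: S = H·P̄·Hᵀ + R = [195 -150; -150 151]
step 0: K = P̄·Hᵀ·S⁻¹ = [-294/2315 -132/463; 1082/2315 -15/463]
step 0: x' = x̄ + K·y = [-72/2315, -2239/2315]
step 0: P' = (I − K·H)·P̄ = [1027/2315 -441/2315; -441/2315 1623/2315]
step 1: x̄ = F·x = [-72/2315, 6501/2315]
step 1: P̄ = F·P·Fᵀ + Q = [5657/2315 4404/2315; 4404/2315 38733/2315]
step 1: y = z − H·x̄ = [-15317/2315, 794/463]
step 1: S = H·P̄·Hᵀ + R = [161877/2315 -20778/463; -20778/463 25066/463]
step 1: K = P̄·Hᵀ·S⁻¹ = [-80399/683579 -366459/1367158; 310457/683579 -51945/1367158]
step 1: x' = x̄ + K·y = [196472/683579, -179021/683579]
step 1: P' = (I − K·H)·P̄ = [569011/1367158 -241197/1367158; -241197/1367158 931371/1367158]
step 2: x̄ = F·x = [196472/683579, 1126479/683579]
step 2: P̄ = F·P·Fᵀ + Q = [3303327/1367158 1215312/683579; 1215312/683579 10973229/683579]
step 2: y = z − H·x̄ = [-4303695/683579, -334842/683579]
step 2: S = H·P̄·Hᵀ + R = [45943653/683579 -29238330/683579; -29238330/683579 71728777/1367158]
step 2: K = P̄·Hᵀ·S⁻¹ = [-90929746/773245013 -207163425/773245013; 350758118/773245013 -29238330/773245013]
step 2: x' = x̄ + K·y = [896197664/773245013, -919749537/773245013]
step 2: P' = (I − K·H)·P̄ = [321682773/773245013 -136394619/773245013; -136394619/773245013 526137177/773245013]

step 0: x' = [-72/2315, -2239/2315], P' = [1027/2315 -441/2315; -441/2315 1623/2315]
step 1: x' = [196472/683579, -179021/683579], P' = [569011/1367158 -241197/1367158; -241197/1367158 931371/1367158]
step 2: x' = [896197664/773245013, -919749537/773245013], P' = [321682773/773245013 -136394619/773245013; -136394619/773245013 526137177/773245013]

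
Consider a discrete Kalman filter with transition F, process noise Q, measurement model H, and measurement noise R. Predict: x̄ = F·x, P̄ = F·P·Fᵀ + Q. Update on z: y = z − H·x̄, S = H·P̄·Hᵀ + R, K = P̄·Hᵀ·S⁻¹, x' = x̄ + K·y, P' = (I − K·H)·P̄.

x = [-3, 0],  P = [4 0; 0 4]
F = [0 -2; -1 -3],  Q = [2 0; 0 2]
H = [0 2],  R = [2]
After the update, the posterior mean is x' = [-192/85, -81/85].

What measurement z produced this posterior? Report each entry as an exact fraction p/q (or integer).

z = [-2]

x̄ = F·x = [0, 3]
P̄ = F·P·Fᵀ + Q = [18 24; 24 42]
S = H·P̄·Hᵀ + R = [170]
K = P̄·Hᵀ·S⁻¹ = [24/85; 42/85]
x' − x̄ = [-192/85, -336/85] = K·y
y = (KᵀK)⁻¹·Kᵀ·(x' − x̄) = [-8]
z = y + H·x̄ = [-8] + [6] = [-2]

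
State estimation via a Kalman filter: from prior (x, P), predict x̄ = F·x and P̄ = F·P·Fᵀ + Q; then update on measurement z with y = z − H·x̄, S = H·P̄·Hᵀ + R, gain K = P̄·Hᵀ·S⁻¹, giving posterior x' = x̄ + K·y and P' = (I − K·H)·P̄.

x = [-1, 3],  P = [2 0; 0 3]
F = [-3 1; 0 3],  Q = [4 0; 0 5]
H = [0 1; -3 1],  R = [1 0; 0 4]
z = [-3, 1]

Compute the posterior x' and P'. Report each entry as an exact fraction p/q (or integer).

x' = [-3855/3403, -8942/3403]
P' = [3695/6806 2193/6806; 2193/6806 6599/6806]

x̄ = F·x = [6, 9]
P̄ = F·P·Fᵀ + Q = [25 9; 9 32]
y = z − H·x̄ = [-12, 10]
S = H·P̄·Hᵀ + R = [33 5; 5 207]
K = P̄·Hᵀ·S⁻¹ = [2193/6806 -2223/6806; 6599/6806 5/6806]
x' = x̄ + K·y = [-3855/3403, -8942/3403]
P' = (I − K·H)·P̄ = [3695/6806 2193/6806; 2193/6806 6599/6806]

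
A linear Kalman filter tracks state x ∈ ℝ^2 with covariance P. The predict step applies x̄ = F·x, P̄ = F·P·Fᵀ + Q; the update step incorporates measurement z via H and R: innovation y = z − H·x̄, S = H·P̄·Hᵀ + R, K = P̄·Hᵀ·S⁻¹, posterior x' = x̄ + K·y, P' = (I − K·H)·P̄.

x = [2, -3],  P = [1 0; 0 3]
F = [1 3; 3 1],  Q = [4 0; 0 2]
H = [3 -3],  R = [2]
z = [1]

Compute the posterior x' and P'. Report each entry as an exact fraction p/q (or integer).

x̄ = F·x = [-7, 3]
P̄ = F·P·Fᵀ + Q = [32 12; 12 14]
y = z − H·x̄ = [31]
S = H·P̄·Hᵀ + R = [200]
K = P̄·Hᵀ·S⁻¹ = [3/10; -3/100]
x' = x̄ + K·y = [23/10, 207/100]
P' = (I − K·H)·P̄ = [14 69/5; 69/5 691/50]

x' = [23/10, 207/100]
P' = [14 69/5; 69/5 691/50]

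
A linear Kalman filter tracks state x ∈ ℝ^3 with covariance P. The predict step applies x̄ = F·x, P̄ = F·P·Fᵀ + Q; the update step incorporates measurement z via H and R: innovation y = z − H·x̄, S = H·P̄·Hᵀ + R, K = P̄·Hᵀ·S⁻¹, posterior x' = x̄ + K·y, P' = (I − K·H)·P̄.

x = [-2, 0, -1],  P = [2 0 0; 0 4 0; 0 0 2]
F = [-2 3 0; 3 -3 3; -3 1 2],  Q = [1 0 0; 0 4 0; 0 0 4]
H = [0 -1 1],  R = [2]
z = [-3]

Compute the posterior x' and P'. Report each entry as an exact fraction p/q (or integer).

x' = [-140/37, 43/37, -60/37]
P' = [369/37 -84/37 -48/37; -84/37 603/37 556/37; -48/37 556/37 582/37]

x̄ = F·x = [4, -9, 4]
P̄ = F·P·Fᵀ + Q = [45 -48 24; -48 76 -18; 24 -18 34]
y = z − H·x̄ = [-16]
S = H·P̄·Hᵀ + R = [148]
K = P̄·Hᵀ·S⁻¹ = [18/37; -47/74; 13/37]
x' = x̄ + K·y = [-140/37, 43/37, -60/37]
P' = (I − K·H)·P̄ = [369/37 -84/37 -48/37; -84/37 603/37 556/37; -48/37 556/37 582/37]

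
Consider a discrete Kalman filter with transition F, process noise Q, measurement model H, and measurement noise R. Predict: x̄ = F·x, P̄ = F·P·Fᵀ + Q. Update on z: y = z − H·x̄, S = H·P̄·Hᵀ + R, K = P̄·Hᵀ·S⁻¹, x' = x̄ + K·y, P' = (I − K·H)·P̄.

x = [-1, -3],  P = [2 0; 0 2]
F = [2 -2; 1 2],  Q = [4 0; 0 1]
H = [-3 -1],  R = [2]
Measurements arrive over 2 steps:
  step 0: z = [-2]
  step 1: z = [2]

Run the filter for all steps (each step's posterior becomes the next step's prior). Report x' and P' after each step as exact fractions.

step 0: x̄ = F·x = [4, -7]
step 0: P̄ = F·P·Fᵀ + Q = [20 -4; -4 11]
step 0: y = z − H·x̄ = [3]
step 0: S = H·P̄·Hᵀ + R = [169]
step 0: K = P̄·Hᵀ·S⁻¹ = [-56/169; 1/169]
step 0: x' = x̄ + K·y = [508/169, -1180/169]
step 0: P' = (I − K·H)·P̄ = [244/169 -620/169; -620/169 1858/169]
step 1: x̄ = F·x = [3376/169, -1852/169]
step 1: P̄ = F·P·Fᵀ + Q = [14044/169 -8184/169; -8184/169 5365/169]
step 1: y = z − H·x̄ = [8614/169]
step 1: S = H·P̄·Hᵀ + R = [82995/169]
step 1: K = P̄·Hᵀ·S⁻¹ = [-11316/27665; 19187/82995]
step 1: x' = x̄ + K·y = [-24136/27665, 68462/82995]
step 1: P' = (I − K·H)·P̄ = [25868/27665 -54972/27665; -54972/27665 456374/82995]

step 0: x' = [508/169, -1180/169], P' = [244/169 -620/169; -620/169 1858/169]
step 1: x' = [-24136/27665, 68462/82995], P' = [25868/27665 -54972/27665; -54972/27665 456374/82995]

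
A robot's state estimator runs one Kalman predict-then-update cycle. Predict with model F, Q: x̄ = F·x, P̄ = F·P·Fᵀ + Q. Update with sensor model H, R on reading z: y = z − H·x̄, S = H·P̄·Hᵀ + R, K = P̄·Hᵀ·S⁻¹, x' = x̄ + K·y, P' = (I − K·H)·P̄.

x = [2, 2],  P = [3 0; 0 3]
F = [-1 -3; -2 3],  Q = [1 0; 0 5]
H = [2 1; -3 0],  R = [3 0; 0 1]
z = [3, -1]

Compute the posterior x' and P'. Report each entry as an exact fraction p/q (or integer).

x̄ = F·x = [-8, 2]
P̄ = F·P·Fᵀ + Q = [31 -21; -21 44]
y = z − H·x̄ = [17, -25]
S = H·P̄·Hᵀ + R = [87 -123; -123 280]
K = P̄·Hᵀ·S⁻¹ = [41/9231 -1016/3077; 8309/9231 1909/3077]
x' = x̄ + K·y = [3049/9231, 16540/9231]
P' = (I − K·H)·P̄ = [1016/9231 -1909/9231; -1909/9231 28745/9231]

x' = [3049/9231, 16540/9231]
P' = [1016/9231 -1909/9231; -1909/9231 28745/9231]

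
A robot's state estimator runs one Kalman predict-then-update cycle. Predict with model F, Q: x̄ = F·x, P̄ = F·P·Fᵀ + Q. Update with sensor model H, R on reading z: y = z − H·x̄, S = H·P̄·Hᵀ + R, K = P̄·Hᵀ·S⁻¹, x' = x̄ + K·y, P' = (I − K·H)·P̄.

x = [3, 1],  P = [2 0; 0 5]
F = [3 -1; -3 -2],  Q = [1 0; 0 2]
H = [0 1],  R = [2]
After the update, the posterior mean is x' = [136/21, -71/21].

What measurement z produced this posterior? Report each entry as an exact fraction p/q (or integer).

z = [-3]

x̄ = F·x = [8, -11]
P̄ = F·P·Fᵀ + Q = [24 -8; -8 40]
S = H·P̄·Hᵀ + R = [42]
K = P̄·Hᵀ·S⁻¹ = [-4/21; 20/21]
x' − x̄ = [-32/21, 160/21] = K·y
y = (KᵀK)⁻¹·Kᵀ·(x' − x̄) = [8]
z = y + H·x̄ = [8] + [-11] = [-3]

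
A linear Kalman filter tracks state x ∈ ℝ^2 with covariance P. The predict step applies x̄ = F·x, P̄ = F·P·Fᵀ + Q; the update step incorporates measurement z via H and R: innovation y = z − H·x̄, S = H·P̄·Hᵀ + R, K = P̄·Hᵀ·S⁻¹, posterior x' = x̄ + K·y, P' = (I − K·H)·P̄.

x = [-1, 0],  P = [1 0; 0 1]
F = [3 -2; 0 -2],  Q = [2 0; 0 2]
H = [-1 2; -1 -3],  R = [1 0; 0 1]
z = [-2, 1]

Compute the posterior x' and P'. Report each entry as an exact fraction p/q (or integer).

x' = [174/281, -158/281]
P' = [977/1967 -10/281; -10/281 22/281]

x̄ = F·x = [-3, 0]
P̄ = F·P·Fᵀ + Q = [15 4; 4 6]
y = z − H·x̄ = [-5, -2]
S = H·P̄·Hᵀ + R = [24 -17; -17 94]
K = P̄·Hᵀ·S⁻¹ = [-1117/1967 -767/1967; 54/281 -56/281]
x' = x̄ + K·y = [174/281, -158/281]
P' = (I − K·H)·P̄ = [977/1967 -10/281; -10/281 22/281]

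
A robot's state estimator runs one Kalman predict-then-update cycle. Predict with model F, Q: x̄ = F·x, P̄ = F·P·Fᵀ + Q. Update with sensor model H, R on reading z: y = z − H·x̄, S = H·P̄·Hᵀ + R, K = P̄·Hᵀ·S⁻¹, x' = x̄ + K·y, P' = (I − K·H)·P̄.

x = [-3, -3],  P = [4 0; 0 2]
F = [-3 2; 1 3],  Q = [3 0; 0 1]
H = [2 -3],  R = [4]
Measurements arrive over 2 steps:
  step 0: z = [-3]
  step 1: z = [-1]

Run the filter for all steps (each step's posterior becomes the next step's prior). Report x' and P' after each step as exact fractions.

step 0: x' = [-1011/133, -561/133], P' = [9917/399 2162/133; 2162/133 1472/133]
step 1: x' = [988883/502464, 405347/251232], P' = [2498027/502464 786779/251232; 786779/251232 302731/125616]

step 0: x̄ = F·x = [3, -12]
step 0: P̄ = F·P·Fᵀ + Q = [47 0; 0 23]
step 0: y = z − H·x̄ = [-45]
step 0: S = H·P̄·Hᵀ + R = [399]
step 0: K = P̄·Hᵀ·S⁻¹ = [94/399; -23/133]
step 0: x' = x̄ + K·y = [-1011/133, -561/133]
step 0: P' = (I − K·H)·P̄ = [9917/399 2162/133; 2162/133 1472/133]
step 1: x̄ = F·x = [273/19, -2694/133]
step 1: P̄ = F·P·Fᵀ + Q = [1442/19 -2317/19; -2317/19 88976/399]
step 1: y = z − H·x̄ = [-12037/133]
step 1: S = H·P̄·Hᵀ + R = [502464/133]
step 1: K = P̄·Hᵀ·S⁻¹ = [68845/502464; -60707/251232]
step 1: x' = x̄ + K·y = [988883/502464, 405347/251232]
step 1: P' = (I − K·H)·P̄ = [2498027/502464 786779/251232; 786779/251232 302731/125616]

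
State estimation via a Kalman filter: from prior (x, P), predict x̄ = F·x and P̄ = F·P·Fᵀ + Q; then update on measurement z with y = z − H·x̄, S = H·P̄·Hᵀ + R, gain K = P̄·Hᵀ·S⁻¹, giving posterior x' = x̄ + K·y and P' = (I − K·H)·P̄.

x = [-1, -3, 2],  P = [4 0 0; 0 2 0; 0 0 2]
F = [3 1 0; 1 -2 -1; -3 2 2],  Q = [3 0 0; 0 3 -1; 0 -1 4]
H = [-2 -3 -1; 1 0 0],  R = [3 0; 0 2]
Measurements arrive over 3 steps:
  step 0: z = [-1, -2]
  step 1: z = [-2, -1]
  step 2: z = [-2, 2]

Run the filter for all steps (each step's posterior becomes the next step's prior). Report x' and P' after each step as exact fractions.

step 0: x' = [-3420/1433, 3008/1433, -1001/2866], P' = [2478/1433 -1556/1433 -66/1433; -1556/1433 5091/1433 -10340/1433; -66/1433 -10340/1433 58701/2866]
step 1: x' = [-802784/1395571, -352986/1395571, 4582047/1395571], P' = [2019068/1395571 -61260/1395571 -3533008/1395571; -61260/1395571 4567275/1395571 -12318900/1395571; -3533008/1395571 -12318900/1395571 43558520/1395571]
step 2: x' = [8958128/5442603, -94942952/179605899, 66026227/239474532], P' = [2694424/1814201 720142/5442603 -5665808/1814201; 720142/5442603 723558551/179605899 -683508346/59868633; -5665808/1814201 -683508346/59868633 3194851097/79824844]

step 0: x̄ = F·x = [-6, 3, 1]
step 0: P̄ = F·P·Fᵀ + Q = [41 8 -32; 8 17 -25; -32 -25 56]
step 0: y = z − H·x̄ = [-3, 4]
step 0: S = H·P̄·Hᵀ + R = [194 -74; -74 43]
step 0: K = P̄·Hᵀ·S⁻¹ = [-74/1433 1239/1433; -607/1433 -778/1433; 1201/2866 -33/1433]
step 0: x' = x̄ + K·y = [-3420/1433, 3008/1433, -1001/2866]
step 0: P' = (I − K·H)·P̄ = [2478/1433 -1556/1433 -66/1433; -1556/1433 5091/1433 -10340/1433; -66/1433 -10340/1433 58701/2866]
step 1: x̄ = F·x = [-7252/1433, -17871/2866, 15275/1433]
step 1: P̄ = F·P·Fᵀ + Q = [22356/1433 15570/1433 -37864/1433; 15570/1433 42975/2866 -38670/1433; -37864/1433 -38670/1433 102544/1433]
step 1: y = z − H·x̄ = [-57803/2866, 5819/1433]
step 1: S = H·P̄·Hᵀ + R = [386037/2866 -53558/1433; -53558/1433 25222/1433]
step 1: K = P̄·Hᵀ·S⁻¹ = [-107116/1395571 1009534/1395571; -420135/1395571 -30630/1395571; 154732/1395571 -1766504/1395571]
step 1: x' = x̄ + K·y = [-802784/1395571, -352986/1395571, 4582047/1395571]
step 1: P' = (I − K·H)·P̄ = [2019068/1395571 -61260/1395571 -3533008/1395571; -61260/1395571 4567275/1395571 -12318900/1395571; -3533008/1395571 -12318900/1395571 43558520/1395571]
step 2: x̄ = F·x = [-2761338/1395571, -4678859/1395571, 10866474/1395571]
step 2: P̄ = F·P·Fᵀ + Q = [26558040/1395571 20146878/1395571 -55056690/1395571; 20146878/1395571 26068857/1395571 -57080635/1395571; -55056690/1395571 -57080635/1395571 160837092/1395571]
step 2: y = z − H·x̄ = [-11483921/1395571, 5552480/1395571]
step 2: S = H·P̄·Hᵀ + R = [184927644/1395571 -58500024/1395571; -58500024/1395571 29349182/1395571]
step 2: K = P̄·Hᵀ·S⁻¹ = [-443182/5442603 1347212/1814201; -55893329/179605899 360071/5442603; 37773391/239474532 -2832904/1814201]
step 2: x' = x̄ + K·y = [8958128/5442603, -94942952/179605899, 66026227/239474532]
step 2: P' = (I − K·H)·P̄ = [2694424/1814201 720142/5442603 -5665808/1814201; 720142/5442603 723558551/179605899 -683508346/59868633; -5665808/1814201 -683508346/59868633 3194851097/79824844]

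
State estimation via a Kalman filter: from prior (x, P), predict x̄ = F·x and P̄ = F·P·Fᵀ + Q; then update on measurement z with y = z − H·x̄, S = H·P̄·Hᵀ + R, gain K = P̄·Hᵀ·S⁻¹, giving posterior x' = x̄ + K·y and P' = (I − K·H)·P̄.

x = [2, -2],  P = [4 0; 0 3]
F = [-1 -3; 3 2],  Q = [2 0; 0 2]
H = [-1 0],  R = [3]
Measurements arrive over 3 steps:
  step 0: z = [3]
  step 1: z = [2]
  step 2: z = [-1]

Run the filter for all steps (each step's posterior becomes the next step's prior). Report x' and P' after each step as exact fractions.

step 0: x' = [-29/12, 47/6], P' = [11/4 -5/2; -5/2 25]
step 1: x' = [-1971/871, -7949/2613], P' = [2577/871 -1569/871; -1569/871 15887/871]
step 2: x' = [167648/140501, -2751989/421503], P' = [413664/140501 -257382/140501; -257382/140501 2785289/140501]

step 0: x̄ = F·x = [4, 2]
step 0: P̄ = F·P·Fᵀ + Q = [33 -30; -30 50]
step 0: y = z − H·x̄ = [7]
step 0: S = H·P̄·Hᵀ + R = [36]
step 0: K = P̄·Hᵀ·S⁻¹ = [-11/12; 5/6]
step 0: x' = x̄ + K·y = [-29/12, 47/6]
step 0: P' = (I − K·H)·P̄ = [11/4 -5/2; -5/2 25]
step 1: x̄ = F·x = [-253/12, 101/12]
step 1: P̄ = F·P·Fᵀ + Q = [859/4 -523/4; -523/4 387/4]
step 1: y = z − H·x̄ = [-229/12]
step 1: S = H·P̄·Hᵀ + R = [871/4]
step 1: K = P̄·Hᵀ·S⁻¹ = [-859/871; 523/871]
step 1: x' = x̄ + K·y = [-1971/871, -7949/2613]
step 1: P' = (I − K·H)·P̄ = [2577/871 -1569/871; -1569/871 15887/871]
step 2: x̄ = F·x = [9920/871, -33637/2613]
step 2: P̄ = F·P·Fᵀ + Q = [137888/871 -85794/871; -85794/871 69655/871]
step 2: y = z − H·x̄ = [9049/871]
step 2: S = H·P̄·Hᵀ + R = [140501/871]
step 2: K = P̄·Hᵀ·S⁻¹ = [-137888/140501; 85794/140501]
step 2: x' = x̄ + K·y = [167648/140501, -2751989/421503]
step 2: P' = (I − K·H)·P̄ = [413664/140501 -257382/140501; -257382/140501 2785289/140501]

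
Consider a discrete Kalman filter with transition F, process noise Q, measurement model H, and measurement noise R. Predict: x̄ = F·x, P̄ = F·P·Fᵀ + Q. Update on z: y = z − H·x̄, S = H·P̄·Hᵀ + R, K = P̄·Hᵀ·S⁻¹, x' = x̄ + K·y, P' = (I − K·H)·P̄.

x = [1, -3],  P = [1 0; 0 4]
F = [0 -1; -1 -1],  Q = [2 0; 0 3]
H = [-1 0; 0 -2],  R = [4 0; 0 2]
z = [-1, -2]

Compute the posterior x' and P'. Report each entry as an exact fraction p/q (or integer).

x̄ = F·x = [3, 2]
P̄ = F·P·Fᵀ + Q = [6 4; 4 8]
y = z − H·x̄ = [2, 2]
S = H·P̄·Hᵀ + R = [10 8; 8 34]
K = P̄·Hᵀ·S⁻¹ = [-35/69 -8/69; -2/69 -32/69]
x' = x̄ + K·y = [121/69, 70/69]
P' = (I − K·H)·P̄ = [140/69 8/69; 8/69 32/69]

x' = [121/69, 70/69]
P' = [140/69 8/69; 8/69 32/69]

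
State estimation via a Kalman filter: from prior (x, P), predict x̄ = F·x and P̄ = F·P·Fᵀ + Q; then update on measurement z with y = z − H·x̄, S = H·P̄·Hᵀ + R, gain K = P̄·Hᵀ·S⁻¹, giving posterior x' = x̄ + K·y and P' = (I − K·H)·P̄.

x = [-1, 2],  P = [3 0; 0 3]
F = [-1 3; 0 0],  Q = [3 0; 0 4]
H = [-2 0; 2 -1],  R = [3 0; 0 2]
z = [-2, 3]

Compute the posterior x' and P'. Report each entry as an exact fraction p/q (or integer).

x' = [84/67, -22/67]
P' = [33/67 44/67; 44/67 148/67]

x̄ = F·x = [7, 0]
P̄ = F·P·Fᵀ + Q = [33 0; 0 4]
y = z − H·x̄ = [12, -11]
S = H·P̄·Hᵀ + R = [135 -132; -132 138]
K = P̄·Hᵀ·S⁻¹ = [-22/67 11/67; -88/201 -30/67]
x' = x̄ + K·y = [84/67, -22/67]
P' = (I − K·H)·P̄ = [33/67 44/67; 44/67 148/67]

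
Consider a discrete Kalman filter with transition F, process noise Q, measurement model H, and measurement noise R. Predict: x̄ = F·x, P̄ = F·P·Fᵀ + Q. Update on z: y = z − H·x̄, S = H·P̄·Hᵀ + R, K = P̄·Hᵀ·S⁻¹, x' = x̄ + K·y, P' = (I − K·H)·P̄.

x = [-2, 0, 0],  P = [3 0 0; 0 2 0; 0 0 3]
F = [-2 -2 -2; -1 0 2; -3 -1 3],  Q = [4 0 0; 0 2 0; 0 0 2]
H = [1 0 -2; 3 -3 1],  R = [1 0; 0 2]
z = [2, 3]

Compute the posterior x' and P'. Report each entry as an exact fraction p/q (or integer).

x' = [107322/105167, -16472/105167, -48287/105167]
P' = [219384/105167 237786/105167 112474/105167; 237786/105167 282427/105167 130911/105167; 112474/105167 130911/105167 83793/105167]

x̄ = F·x = [4, 2, 6]
P̄ = F·P·Fᵀ + Q = [36 -6 4; -6 17 27; 4 27 58]
y = z − H·x̄ = [10, -9]
S = H·P̄·Hᵀ + R = [253 152; 152 507]
K = P̄·Hᵀ·S⁻¹ = [-5564/105167 28634/105167; -24036/105167 -1506/105167; -55112/105167 14241/105167]
x' = x̄ + K·y = [107322/105167, -16472/105167, -48287/105167]
P' = (I − K·H)·P̄ = [219384/105167 237786/105167 112474/105167; 237786/105167 282427/105167 130911/105167; 112474/105167 130911/105167 83793/105167]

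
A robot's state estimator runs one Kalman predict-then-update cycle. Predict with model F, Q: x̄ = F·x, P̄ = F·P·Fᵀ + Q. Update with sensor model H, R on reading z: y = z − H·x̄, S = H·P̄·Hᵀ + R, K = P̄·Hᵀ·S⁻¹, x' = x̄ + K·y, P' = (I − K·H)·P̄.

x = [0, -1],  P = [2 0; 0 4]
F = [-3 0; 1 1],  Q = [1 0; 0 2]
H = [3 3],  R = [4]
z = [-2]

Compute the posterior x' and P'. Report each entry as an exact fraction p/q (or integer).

x̄ = F·x = [0, -1]
P̄ = F·P·Fᵀ + Q = [19 -6; -6 8]
y = z − H·x̄ = [1]
S = H·P̄·Hᵀ + R = [139]
K = P̄·Hᵀ·S⁻¹ = [39/139; 6/139]
x' = x̄ + K·y = [39/139, -133/139]
P' = (I − K·H)·P̄ = [1120/139 -1068/139; -1068/139 1076/139]

x' = [39/139, -133/139]
P' = [1120/139 -1068/139; -1068/139 1076/139]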